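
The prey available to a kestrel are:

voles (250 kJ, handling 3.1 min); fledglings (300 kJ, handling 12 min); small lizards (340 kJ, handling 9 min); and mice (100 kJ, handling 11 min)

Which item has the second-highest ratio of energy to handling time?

small lizards

Profitability E/h (kJ/min): voles = 250/3.1 = 80.6, fledglings = 300/12 = 25, small lizards = 340/9 = 37.8, mice = 100/11 = 9.09.
Ranked: voles > small lizards > fledglings > mice.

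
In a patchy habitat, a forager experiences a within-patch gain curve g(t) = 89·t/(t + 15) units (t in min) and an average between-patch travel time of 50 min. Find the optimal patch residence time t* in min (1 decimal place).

27.4 min

Optimal t* satisfies g'(t*) = g(t*)/(T + t*).
g'(t) = 89·15/(t + 15)². Setting 89·15/(t+15)² = 89t/[(t+15)(50+t)] gives 15(50+t) = t(t+15), so t² = 15×50 = 750.
t* = √750 = 27.39 min.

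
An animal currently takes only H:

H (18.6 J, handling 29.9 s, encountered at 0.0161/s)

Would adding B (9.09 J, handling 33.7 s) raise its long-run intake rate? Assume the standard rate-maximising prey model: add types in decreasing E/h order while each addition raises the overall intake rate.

Yes

On H alone, R = ΣλE/(1+Σλh) = 0.2995/1.481 = 0.2021 J/s.
B: E/h = 9.09/33.7 = 0.2697 J/s.
0.2697 > 0.2021, so adding B raises the average — include it.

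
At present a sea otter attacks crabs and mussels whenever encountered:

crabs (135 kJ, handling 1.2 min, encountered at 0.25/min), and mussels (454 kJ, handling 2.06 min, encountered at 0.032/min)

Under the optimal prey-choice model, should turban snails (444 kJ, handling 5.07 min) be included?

On crabs and mussels alone, R = ΣλE/(1+Σλh) = 48.28/1.366 = 35.34 kJ/min.
Profitability of turban snails: 444/5.07 = 87.57 kJ/min.
Since 87.57 > R, including turban snails increases the long-run rate.

Yes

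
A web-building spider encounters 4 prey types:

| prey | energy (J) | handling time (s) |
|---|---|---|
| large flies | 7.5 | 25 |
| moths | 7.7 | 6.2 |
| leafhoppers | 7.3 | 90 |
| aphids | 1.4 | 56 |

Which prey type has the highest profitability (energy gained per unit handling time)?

moths

In descending order of E/h:
moths: 7.7/6.2 = 1.24 J/s
large flies: 7.5/25 = 0.3 J/s
leafhoppers: 7.3/90 = 0.0811 J/s
aphids: 1.4/56 = 0.025 J/s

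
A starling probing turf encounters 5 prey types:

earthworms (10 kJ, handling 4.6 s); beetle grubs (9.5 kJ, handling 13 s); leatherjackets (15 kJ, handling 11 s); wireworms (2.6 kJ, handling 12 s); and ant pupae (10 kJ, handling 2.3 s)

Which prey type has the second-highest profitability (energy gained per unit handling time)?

earthworms

In descending order of E/h:
ant pupae: 10/2.3 = 4.35 kJ/s
earthworms: 10/4.6 = 2.17 kJ/s
leatherjackets: 15/11 = 1.36 kJ/s
beetle grubs: 9.5/13 = 0.731 kJ/s
wireworms: 2.6/12 = 0.217 kJ/s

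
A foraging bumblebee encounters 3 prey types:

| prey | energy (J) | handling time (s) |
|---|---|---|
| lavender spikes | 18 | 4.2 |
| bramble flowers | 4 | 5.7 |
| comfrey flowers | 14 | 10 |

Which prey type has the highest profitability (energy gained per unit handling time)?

lavender spikes

Profitability E/h (J/s): lavender spikes = 18/4.2 = 4.29, bramble flowers = 4/5.7 = 0.702, comfrey flowers = 14/10 = 1.4.
Ranked: lavender spikes > comfrey flowers > bramble flowers.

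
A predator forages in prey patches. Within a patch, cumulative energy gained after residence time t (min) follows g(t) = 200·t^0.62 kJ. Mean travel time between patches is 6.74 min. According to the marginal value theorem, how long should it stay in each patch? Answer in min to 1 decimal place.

Optimal t* satisfies g'(t*) = g(t*)/(T + t*).
g'(t) = 0.62·200·t^-0.38. Setting 0.62·200·t^-0.38 = 200·t^0.62/(6.74+t) gives 0.62(6.74+t) = t, so 0.38·t = 0.62×6.74.
t* = 0.62×6.74/0.38 = 11 min.

11.0 min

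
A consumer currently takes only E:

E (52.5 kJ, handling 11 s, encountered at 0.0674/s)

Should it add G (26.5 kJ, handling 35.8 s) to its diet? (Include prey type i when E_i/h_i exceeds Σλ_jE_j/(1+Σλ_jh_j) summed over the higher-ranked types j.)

No

Intake rate on the current diet: R = (0.0674×52.5) / (1 + 0.0674×11) = 3.538/1.741 = 2.032 kJ/s.
Profitability of G: 26.5/35.8 = 0.7402 kJ/s.
0.7402 < 2.032, so adding G would lower the average — exclude it.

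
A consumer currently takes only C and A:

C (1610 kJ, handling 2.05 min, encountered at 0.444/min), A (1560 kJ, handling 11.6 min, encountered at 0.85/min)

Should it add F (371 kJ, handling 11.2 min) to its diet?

No

Intake rate on the current diet: R = (0.444×1610 + 0.85×1560) / (1 + 0.444×2.05 + 0.85×11.6) = 2041/11.77 = 173.4 kJ/min.
Profitability of F: 371/11.2 = 33.12 kJ/min.
33.12 < 173.4, so adding F would lower the average — exclude it.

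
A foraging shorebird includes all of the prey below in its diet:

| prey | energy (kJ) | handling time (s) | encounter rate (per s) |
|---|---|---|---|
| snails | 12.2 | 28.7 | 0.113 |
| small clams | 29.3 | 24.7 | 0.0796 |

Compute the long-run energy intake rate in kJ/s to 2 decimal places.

Energy encountered per unit search time: 0.113×12.2 + 0.0796×29.3 = 3.711 kJ/s.
Handling time per unit search time: 0.113×28.7 + 0.0796×24.7 = 5.209.
Rate = 3.711/(1 + 5.209) = 0.5976 kJ/s.

0.60 kJ/s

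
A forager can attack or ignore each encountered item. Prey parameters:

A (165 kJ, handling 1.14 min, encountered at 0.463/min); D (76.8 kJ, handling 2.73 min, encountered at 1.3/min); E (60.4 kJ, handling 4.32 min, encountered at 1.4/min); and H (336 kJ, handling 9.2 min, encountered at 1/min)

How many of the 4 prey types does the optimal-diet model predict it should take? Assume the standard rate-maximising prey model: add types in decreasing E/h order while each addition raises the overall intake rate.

1

Rank by E/h (kJ/min): A 145, H 36.5, D 28.1, E 14. Include each in turn until the next type's E/h falls below the running intake rate.
Rate on top 1: 50. H: 36.5 < 50 → exclude; stop.
Optimal diet: A — 1 of 4 types.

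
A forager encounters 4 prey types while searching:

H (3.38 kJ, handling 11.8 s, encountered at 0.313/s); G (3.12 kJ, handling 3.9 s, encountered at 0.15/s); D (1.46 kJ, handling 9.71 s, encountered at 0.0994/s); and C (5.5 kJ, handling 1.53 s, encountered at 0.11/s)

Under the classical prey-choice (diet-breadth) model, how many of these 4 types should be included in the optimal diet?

2

Rank by E/h (kJ/s): C 3.59, G 0.8, H 0.286, D 0.15. Include each in turn until the next type's E/h falls below the running intake rate.
Rate on top 1: 0.5178. G: 0.8 > 0.5178 → include.
Rate on top 2: 0.612. H: 0.286 < 0.612 → exclude; stop.
Optimal diet: C, G — 2 of 4 types.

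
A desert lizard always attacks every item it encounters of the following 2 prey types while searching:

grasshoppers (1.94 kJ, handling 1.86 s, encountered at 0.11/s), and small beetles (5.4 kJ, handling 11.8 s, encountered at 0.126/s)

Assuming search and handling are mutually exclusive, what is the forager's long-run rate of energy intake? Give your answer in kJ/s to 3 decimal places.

0.332 kJ/s

Energy encountered per unit search time: 0.11×1.94 + 0.126×5.4 = 0.8938 kJ/s.
Handling time per unit search time: 0.11×1.86 + 0.126×11.8 = 1.691.
Rate = 0.8938/(1 + 1.691) = 0.3321 kJ/s.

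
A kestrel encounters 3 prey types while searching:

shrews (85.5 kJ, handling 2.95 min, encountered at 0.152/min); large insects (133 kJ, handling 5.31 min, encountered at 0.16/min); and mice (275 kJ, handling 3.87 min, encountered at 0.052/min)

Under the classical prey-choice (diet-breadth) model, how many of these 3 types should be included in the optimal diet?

3

Profitabilities (E/h, kJ/min): mice 71.1, shrews 29, large insects 25. Add prey in this order while the next type's profitability exceeds the intake rate on those already taken.
Rate on top 1: 11.9. shrews: 29 > 11.9 → include.
Rate on top 2: 16.55. large insects: 25 > 16.55 → include.
Optimal diet: mice, shrews, large insects — 3 of 3 types.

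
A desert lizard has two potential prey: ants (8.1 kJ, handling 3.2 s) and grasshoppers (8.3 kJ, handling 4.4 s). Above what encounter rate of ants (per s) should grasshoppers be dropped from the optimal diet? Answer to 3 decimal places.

Drop grasshoppers once their profitability E₂/h₂ falls below the rate achievable on ants alone: E₂/h₂ = λE₁/(1 + λh₁).
Solve for λ: λE₁h₂ = E₂(1 + λh₁) → λ(E₁h₂ − E₂h₁) = E₂ → λ = E₂/(E₁h₂ − E₂h₁).
λ = 8.3/(8.1×4.4 − 8.3×3.2) = 8.3/9.08 = 0.9141 per s.

0.914 per s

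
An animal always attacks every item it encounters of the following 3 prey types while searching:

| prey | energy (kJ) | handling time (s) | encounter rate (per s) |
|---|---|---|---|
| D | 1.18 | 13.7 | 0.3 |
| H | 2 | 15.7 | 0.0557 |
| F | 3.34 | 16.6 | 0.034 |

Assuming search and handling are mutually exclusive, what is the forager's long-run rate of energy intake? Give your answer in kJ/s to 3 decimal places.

R = Σλ_iE_i / (1 + Σλ_ih_i)
Numerator: 0.3×1.18 + 0.0557×2 + 0.034×3.34 = 0.579
Denominator: 1 + 0.3×13.7 + 0.0557×15.7 + 0.034×16.6 = 6.549
R = 0.579/6.549 = 0.08841 kJ/s

0.088 kJ/s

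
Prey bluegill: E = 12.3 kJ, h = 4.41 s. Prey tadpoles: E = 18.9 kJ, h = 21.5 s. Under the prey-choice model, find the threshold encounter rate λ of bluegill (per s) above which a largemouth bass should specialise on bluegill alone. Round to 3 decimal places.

0.104 per s

At the threshold, the rate on bluegill alone equals the profitability of tadpoles: λ·12.3/(1 + λ·4.41) = 18.9/21.5 = 0.8791.
Rearranging, λ(12.3 − 0.8791×4.41) = 0.8791, so λ = 0.8791/8.423 = 0.1044 per s.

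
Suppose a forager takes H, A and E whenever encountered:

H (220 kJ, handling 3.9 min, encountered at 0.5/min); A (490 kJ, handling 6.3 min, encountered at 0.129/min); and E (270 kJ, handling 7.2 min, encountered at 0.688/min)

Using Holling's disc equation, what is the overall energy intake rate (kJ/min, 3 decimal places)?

41.184 kJ/min

R = (0.5×220 + 0.129×490 + 0.688×270) / (1 + 0.5×3.9 + 0.129×6.3 + 0.688×7.2) = 359/8.716 = 41.18 kJ/min.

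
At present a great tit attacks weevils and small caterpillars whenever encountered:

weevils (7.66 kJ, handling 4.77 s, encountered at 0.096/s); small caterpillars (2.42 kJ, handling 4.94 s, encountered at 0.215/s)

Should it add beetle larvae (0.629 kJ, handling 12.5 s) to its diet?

No

On weevils and small caterpillars alone, R = ΣλE/(1+Σλh) = 1.256/2.52 = 0.4983 kJ/s.
Profitability of beetle larvae: 0.629/12.5 = 0.05032 kJ/s.
0.05032 < 0.4983, so adding beetle larvae would lower the average — exclude it.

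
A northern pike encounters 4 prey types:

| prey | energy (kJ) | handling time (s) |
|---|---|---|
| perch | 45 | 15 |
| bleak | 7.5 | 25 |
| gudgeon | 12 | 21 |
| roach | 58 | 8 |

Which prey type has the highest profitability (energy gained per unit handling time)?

roach

In descending order of E/h:
roach: 58/8 = 7.25 kJ/s
perch: 45/15 = 3 kJ/s
gudgeon: 12/21 = 0.571 kJ/s
bleak: 7.5/25 = 0.3 kJ/s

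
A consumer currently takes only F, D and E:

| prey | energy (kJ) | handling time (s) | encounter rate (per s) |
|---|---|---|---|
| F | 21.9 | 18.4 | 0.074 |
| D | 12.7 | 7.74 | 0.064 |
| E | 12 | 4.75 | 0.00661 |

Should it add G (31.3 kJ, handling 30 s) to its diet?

Yes

Current rate: (0.074×21.9 + 0.064×12.7 + 0.00661×12)/(1 + 0.074×18.4 + 0.064×7.74 + 0.00661×4.75) = 0.8699 kJ/s.
Profitability of G: 31.3/30 = 1.043 kJ/s.
Since 1.043 > R, including G increases the long-run rate.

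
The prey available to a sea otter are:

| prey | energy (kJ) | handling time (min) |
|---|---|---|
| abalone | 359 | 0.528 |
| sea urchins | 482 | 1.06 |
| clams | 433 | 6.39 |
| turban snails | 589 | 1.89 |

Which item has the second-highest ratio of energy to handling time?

Profitability E/h (kJ/min): abalone = 359/0.528 = 680, sea urchins = 482/1.06 = 455, clams = 433/6.39 = 67.8, turban snails = 589/1.89 = 312.
Ranked: abalone > sea urchins > turban snails > clams.

sea urchins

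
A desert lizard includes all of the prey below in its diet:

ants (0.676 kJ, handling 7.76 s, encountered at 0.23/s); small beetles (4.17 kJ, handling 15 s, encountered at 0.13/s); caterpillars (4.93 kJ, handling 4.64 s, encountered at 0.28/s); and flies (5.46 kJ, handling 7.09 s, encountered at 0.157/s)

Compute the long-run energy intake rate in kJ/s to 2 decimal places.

0.41 kJ/s

Energy encountered per unit search time: 0.23×0.676 + 0.13×4.17 + 0.28×4.93 + 0.157×5.46 = 2.935 kJ/s.
Handling time per unit search time: 0.23×7.76 + 0.13×15 + 0.28×4.64 + 0.157×7.09 = 6.147.
Rate = 2.935/(1 + 6.147) = 0.4107 kJ/s.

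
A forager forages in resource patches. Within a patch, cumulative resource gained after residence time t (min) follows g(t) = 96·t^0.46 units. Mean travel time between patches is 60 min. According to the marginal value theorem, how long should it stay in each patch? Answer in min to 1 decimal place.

Maximise g(t)/(T+t): set derivative to zero → g'(t)(T+t) = g(t).
g'(t) = 0.46·96·t^-0.54. Setting 0.46·96·t^-0.54 = 96·t^0.46/(60+t) gives 0.46(60+t) = t, so 0.54·t = 0.46×60.
t* = 0.46×60/0.54 = 51.11 min.

51.1 min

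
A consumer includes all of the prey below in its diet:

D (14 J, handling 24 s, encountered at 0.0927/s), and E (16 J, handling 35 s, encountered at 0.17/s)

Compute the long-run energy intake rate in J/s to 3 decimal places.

0.438 J/s

Energy encountered per unit search time: 0.0927×14 + 0.17×16 = 4.018 J/s.
Handling time per unit search time: 0.0927×24 + 0.17×35 = 8.175.
Rate = 4.018/(1 + 8.175) = 0.4379 J/s.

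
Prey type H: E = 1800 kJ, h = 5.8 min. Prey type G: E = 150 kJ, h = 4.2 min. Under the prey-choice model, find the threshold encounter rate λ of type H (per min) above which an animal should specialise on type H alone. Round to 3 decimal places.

0.022 per min

Drop type G once their profitability E₂/h₂ falls below the rate achievable on type H alone: E₂/h₂ = λE₁/(1 + λh₁).
Solve for λ: λE₁h₂ = E₂(1 + λh₁) → λ(E₁h₂ − E₂h₁) = E₂ → λ = E₂/(E₁h₂ − E₂h₁).
λ = 150/(1800×4.2 − 150×5.8) = 150/6690 = 0.02242 per min.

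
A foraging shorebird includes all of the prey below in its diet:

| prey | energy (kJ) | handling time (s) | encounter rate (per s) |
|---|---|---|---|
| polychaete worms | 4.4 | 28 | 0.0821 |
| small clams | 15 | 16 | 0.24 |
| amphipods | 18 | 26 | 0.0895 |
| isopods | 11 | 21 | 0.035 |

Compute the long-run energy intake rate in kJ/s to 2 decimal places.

0.58 kJ/s

R = (0.0821×4.4 + 0.24×15 + 0.0895×18 + 0.035×11) / (1 + 0.0821×28 + 0.24×16 + 0.0895×26 + 0.035×21) = 5.957/10.2 = 0.584 kJ/s.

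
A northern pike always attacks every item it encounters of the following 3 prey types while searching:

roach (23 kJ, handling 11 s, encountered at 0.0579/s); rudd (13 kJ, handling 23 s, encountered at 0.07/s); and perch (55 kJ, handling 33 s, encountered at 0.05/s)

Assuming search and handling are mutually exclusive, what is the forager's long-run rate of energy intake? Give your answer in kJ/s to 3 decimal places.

1.019 kJ/s

R = (0.0579×23 + 0.07×13 + 0.05×55) / (1 + 0.0579×11 + 0.07×23 + 0.05×33) = 4.992/4.897 = 1.019 kJ/s.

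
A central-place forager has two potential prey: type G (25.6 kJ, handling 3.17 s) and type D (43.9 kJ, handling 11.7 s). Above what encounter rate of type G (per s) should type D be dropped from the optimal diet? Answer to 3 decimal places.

The zero-one rule: include type D iff E₂/h₂ > λE₁/(1+λh₁). Equality gives the switch point.
λE₁h₂ = E₂ + λE₂h₁ ⇒ λ = E₂/(E₁h₂ − E₂h₁) = 43.9/(299.5 − 139.2) = 0.2738 per s.

0.274 per s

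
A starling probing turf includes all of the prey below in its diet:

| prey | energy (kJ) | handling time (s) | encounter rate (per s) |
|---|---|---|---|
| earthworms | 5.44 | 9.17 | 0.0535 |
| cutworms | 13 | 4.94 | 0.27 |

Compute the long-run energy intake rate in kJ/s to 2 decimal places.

R = (0.0535×5.44 + 0.27×13) / (1 + 0.0535×9.17 + 0.27×4.94) = 3.801/2.824 = 1.346 kJ/s.

1.35 kJ/s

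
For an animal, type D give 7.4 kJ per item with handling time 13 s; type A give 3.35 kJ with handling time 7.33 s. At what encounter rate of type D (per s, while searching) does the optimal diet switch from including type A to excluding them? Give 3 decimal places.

Drop type A once their profitability E₂/h₂ falls below the rate achievable on type D alone: E₂/h₂ = λE₁/(1 + λh₁).
Solve for λ: λE₁h₂ = E₂(1 + λh₁) → λ(E₁h₂ − E₂h₁) = E₂ → λ = E₂/(E₁h₂ − E₂h₁).
λ = 3.35/(7.4×7.33 − 3.35×13) = 3.35/10.69 = 0.3133 per s.

0.313 per s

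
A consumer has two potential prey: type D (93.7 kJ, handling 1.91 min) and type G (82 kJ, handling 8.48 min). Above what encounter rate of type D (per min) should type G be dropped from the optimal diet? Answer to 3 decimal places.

0.129 per min

Drop type G once their profitability E₂/h₂ falls below the rate achievable on type D alone: E₂/h₂ = λE₁/(1 + λh₁).
Solve for λ: λE₁h₂ = E₂(1 + λh₁) → λ(E₁h₂ − E₂h₁) = E₂ → λ = E₂/(E₁h₂ − E₂h₁).
λ = 82/(93.7×8.48 − 82×1.91) = 82/638 = 0.1285 per min.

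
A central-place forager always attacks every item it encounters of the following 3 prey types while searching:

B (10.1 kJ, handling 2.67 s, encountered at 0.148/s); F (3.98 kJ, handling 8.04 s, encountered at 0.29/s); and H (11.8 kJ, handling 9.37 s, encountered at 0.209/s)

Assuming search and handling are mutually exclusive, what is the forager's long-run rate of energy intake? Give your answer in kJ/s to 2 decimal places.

0.90 kJ/s

Energy encountered per unit search time: 0.148×10.1 + 0.29×3.98 + 0.209×11.8 = 5.115 kJ/s.
Handling time per unit search time: 0.148×2.67 + 0.29×8.04 + 0.209×9.37 = 4.685.
Rate = 5.115/(1 + 4.685) = 0.8998 kJ/s.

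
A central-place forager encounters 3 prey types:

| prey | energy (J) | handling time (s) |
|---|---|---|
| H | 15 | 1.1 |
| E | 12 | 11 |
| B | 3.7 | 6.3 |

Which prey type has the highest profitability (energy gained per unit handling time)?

Profitability E/h (J/s): H = 15/1.1 = 13.6, E = 12/11 = 1.09, B = 3.7/6.3 = 0.587.
Ranked: H > E > B.

H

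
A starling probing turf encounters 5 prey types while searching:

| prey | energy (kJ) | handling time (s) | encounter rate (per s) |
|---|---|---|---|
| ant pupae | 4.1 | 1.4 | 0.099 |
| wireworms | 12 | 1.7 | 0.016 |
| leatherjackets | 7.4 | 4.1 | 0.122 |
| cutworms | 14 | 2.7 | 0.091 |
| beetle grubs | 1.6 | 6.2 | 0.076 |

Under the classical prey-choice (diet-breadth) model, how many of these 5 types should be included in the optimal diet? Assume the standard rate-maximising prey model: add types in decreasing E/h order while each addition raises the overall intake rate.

E/h in descending order: wireworms 7.06, cutworms 5.19, ant pupae 2.93, leatherjackets 1.8, beetle grubs 0.258 kJ/s. The optimal diet is the largest prefix of this list for which every included type satisfies E_i/h_i > R on the types above it.
Rate on top 1: 0.1869. cutworms: 5.19 > 0.1869 → include.
Rate on top 2: 1.152. ant pupae: 2.93 > 1.152 → include.
Rate on top 3: 1.326. leatherjackets: 1.8 > 1.326 → include.
Rate on top 4: 1.451. beetle grubs: 0.258 < 1.451 → exclude; stop.
Optimal diet: wireworms, cutworms, ant pupae, leatherjackets — 4 of 5 types.

4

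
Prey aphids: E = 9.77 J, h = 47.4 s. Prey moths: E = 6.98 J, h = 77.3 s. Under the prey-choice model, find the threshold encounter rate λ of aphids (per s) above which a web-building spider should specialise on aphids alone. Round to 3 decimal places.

Drop moths once their profitability E₂/h₂ falls below the rate achievable on aphids alone: E₂/h₂ = λE₁/(1 + λh₁).
Solve for λ: λE₁h₂ = E₂(1 + λh₁) → λ(E₁h₂ − E₂h₁) = E₂ → λ = E₂/(E₁h₂ − E₂h₁).
λ = 6.98/(9.77×77.3 − 6.98×47.4) = 6.98/424.4 = 0.01645 per s.

0.016 per s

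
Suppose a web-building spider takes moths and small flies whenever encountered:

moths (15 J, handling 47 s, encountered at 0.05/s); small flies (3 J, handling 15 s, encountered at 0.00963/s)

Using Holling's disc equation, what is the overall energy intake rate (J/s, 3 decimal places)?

R = (0.05×15 + 0.00963×3) / (1 + 0.05×47 + 0.00963×15) = 0.7789/3.494 = 0.2229 J/s.

0.223 J/s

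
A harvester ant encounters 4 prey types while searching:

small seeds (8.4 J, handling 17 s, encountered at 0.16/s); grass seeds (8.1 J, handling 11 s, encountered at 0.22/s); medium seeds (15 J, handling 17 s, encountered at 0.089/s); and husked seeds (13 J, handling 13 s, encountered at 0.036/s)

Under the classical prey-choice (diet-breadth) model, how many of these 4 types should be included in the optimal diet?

Profitabilities (E/h, J/s): husked seeds 1, medium seeds 0.882, grass seeds 0.736, small seeds 0.494. Add prey in this order while the next type's profitability exceeds the intake rate on those already taken.
Rate on top 1: 0.3188. medium seeds: 0.882 > 0.3188 → include.
Rate on top 2: 0.6048. grass seeds: 0.736 > 0.6048 → include.
Rate on top 3: 0.6638. small seeds: 0.494 < 0.6638 → exclude; stop.
Optimal diet: husked seeds, medium seeds, grass seeds — 3 of 4 types.

3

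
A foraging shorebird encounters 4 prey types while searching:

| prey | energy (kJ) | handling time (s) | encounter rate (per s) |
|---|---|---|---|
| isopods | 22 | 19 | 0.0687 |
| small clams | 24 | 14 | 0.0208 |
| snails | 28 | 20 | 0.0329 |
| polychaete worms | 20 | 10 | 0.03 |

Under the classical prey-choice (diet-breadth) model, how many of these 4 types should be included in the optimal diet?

Rank by E/h (kJ/s): polychaete worms 2, small clams 1.71, snails 1.4, isopods 1.16. Include each in turn until the next type's E/h falls below the running intake rate.
Rate on top 1: 0.4615. small clams: 1.71 > 0.4615 → include.
Rate on top 2: 0.6908. snails: 1.4 > 0.6908 → include.
Rate on top 3: 0.8983. isopods: 1.16 > 0.8983 → include.
Optimal diet: polychaete worms, small clams, snails, isopods — 4 of 4 types.

4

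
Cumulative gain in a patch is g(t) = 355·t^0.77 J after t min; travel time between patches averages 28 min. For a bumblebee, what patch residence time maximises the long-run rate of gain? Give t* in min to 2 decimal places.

Optimal t* satisfies g'(t*) = g(t*)/(T + t*).
g'(t) = 0.77·355·t^-0.23. Setting 0.77·355·t^-0.23 = 355·t^0.77/(28+t) gives 0.77(28+t) = t, so 0.23·t = 0.77×28.
t* = 0.77×28/0.23 = 93.74 min.

93.74 min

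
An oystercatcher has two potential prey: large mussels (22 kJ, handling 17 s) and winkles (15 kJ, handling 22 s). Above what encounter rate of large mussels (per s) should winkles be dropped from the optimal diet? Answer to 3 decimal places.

Drop winkles once their profitability E₂/h₂ falls below the rate achievable on large mussels alone: E₂/h₂ = λE₁/(1 + λh₁).
Solve for λ: λE₁h₂ = E₂(1 + λh₁) → λ(E₁h₂ − E₂h₁) = E₂ → λ = E₂/(E₁h₂ − E₂h₁).
λ = 15/(22×22 − 15×17) = 15/229 = 0.0655 per s.

0.066 per s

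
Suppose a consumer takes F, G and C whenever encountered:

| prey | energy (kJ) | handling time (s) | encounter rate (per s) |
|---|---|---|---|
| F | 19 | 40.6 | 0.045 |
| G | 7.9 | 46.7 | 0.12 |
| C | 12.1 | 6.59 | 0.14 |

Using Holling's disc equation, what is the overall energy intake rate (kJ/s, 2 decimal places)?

R = Σλ_iE_i / (1 + Σλ_ih_i)
Numerator: 0.045×19 + 0.12×7.9 + 0.14×12.1 = 3.497
Denominator: 1 + 0.045×40.6 + 0.12×46.7 + 0.14×6.59 = 9.354
R = 3.497/9.354 = 0.3739 kJ/s

0.37 kJ/s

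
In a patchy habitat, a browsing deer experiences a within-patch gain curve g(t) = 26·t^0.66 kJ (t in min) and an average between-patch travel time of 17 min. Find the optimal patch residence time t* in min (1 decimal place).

33.0 min

Optimal t* satisfies g'(t*) = g(t*)/(T + t*).
g'(t) = 0.66·26·t^-0.34. Setting 0.66·26·t^-0.34 = 26·t^0.66/(17+t) gives 0.66(17+t) = t, so 0.34·t = 0.66×17.
t* = 0.66×17/0.34 = 33 min.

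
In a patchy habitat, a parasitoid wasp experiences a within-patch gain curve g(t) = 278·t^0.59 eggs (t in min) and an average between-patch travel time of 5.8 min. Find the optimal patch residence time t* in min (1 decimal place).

By the marginal value theorem, leave when the instantaneous gain rate g'(t) equals the habitat-wide average g(t)/(T + t).
g'(t) = 0.59·278·t^-0.41. Setting 0.59·278·t^-0.41 = 278·t^0.59/(5.8+t) gives 0.59(5.8+t) = t, so 0.41·t = 0.59×5.8.
t* = 0.59×5.8/0.41 = 8.346 min.

8.3 min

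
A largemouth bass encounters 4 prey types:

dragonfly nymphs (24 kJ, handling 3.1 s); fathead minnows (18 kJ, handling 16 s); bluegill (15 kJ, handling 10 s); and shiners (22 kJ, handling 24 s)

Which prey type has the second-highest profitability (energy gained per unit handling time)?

Profitability E/h (kJ/s): dragonfly nymphs = 24/3.1 = 7.74, fathead minnows = 18/16 = 1.12, bluegill = 15/10 = 1.5, shiners = 22/24 = 0.917.
Ranked: dragonfly nymphs > bluegill > fathead minnows > shiners.

bluegill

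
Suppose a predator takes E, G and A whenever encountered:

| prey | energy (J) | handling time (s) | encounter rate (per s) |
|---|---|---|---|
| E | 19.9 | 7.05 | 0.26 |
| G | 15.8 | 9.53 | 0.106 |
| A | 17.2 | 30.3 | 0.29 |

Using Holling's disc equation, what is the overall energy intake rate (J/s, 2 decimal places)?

Energy encountered per unit search time: 0.26×19.9 + 0.106×15.8 + 0.29×17.2 = 11.84 J/s.
Handling time per unit search time: 0.26×7.05 + 0.106×9.53 + 0.29×30.3 = 11.63.
Rate = 11.84/(1 + 11.63) = 0.9372 J/s.

0.94 J/s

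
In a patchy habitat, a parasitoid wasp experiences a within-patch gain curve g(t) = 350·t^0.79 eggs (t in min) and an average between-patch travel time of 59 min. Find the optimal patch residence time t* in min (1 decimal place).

222.0 min

Maximise g(t)/(T+t): set derivative to zero → g'(t)(T+t) = g(t).
g'(t) = 0.79·350·t^-0.21. Setting 0.79·350·t^-0.21 = 350·t^0.79/(59+t) gives 0.79(59+t) = t, so 0.21·t = 0.79×59.
t* = 0.79×59/0.21 = 222 min.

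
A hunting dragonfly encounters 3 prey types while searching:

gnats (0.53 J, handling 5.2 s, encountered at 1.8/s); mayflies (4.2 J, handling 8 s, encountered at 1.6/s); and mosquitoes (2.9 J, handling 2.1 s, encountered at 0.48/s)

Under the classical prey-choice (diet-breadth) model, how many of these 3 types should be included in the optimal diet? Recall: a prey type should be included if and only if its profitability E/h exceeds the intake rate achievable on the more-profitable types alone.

Rank by E/h (J/s): mosquitoes 1.38, mayflies 0.525, gnats 0.102. Include each in turn until the next type's E/h falls below the running intake rate.
Rate on top 1: 0.6932. mayflies: 0.525 < 0.6932 → exclude; stop.
Optimal diet: mosquitoes — 1 of 3 types.

1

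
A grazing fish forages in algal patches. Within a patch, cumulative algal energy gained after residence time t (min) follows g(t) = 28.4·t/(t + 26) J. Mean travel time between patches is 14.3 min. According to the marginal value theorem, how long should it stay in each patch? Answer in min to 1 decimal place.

Optimal t* satisfies g'(t*) = g(t*)/(T + t*).
g'(t) = 28.4·26/(t + 26)². Setting 28.4·26/(t+26)² = 28.4t/[(t+26)(14.3+t)] gives 26(14.3+t) = t(t+26), so t² = 26×14.3 = 371.8.
t* = √371.8 = 19.28 min.

19.3 min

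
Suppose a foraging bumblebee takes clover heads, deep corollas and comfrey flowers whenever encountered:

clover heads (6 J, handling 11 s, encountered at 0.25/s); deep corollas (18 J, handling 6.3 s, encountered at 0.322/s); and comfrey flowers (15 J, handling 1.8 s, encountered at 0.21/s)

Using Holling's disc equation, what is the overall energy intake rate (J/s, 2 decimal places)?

Energy encountered per unit search time: 0.25×6 + 0.322×18 + 0.21×15 = 10.45 J/s.
Handling time per unit search time: 0.25×11 + 0.322×6.3 + 0.21×1.8 = 5.157.
Rate = 10.45/(1 + 5.157) = 1.697 J/s.

1.70 J/s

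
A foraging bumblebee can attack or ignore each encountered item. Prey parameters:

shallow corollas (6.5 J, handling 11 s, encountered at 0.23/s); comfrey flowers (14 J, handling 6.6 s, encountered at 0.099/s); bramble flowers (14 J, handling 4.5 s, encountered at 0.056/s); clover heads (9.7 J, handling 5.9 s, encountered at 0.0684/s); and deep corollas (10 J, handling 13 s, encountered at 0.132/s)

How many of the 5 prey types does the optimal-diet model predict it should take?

E/h in descending order: bramble flowers 3.11, comfrey flowers 2.12, clover heads 1.64, deep corollas 0.769, shallow corollas 0.591 J/s. The optimal diet is the largest prefix of this list for which every included type satisfies E_i/h_i > R on the types above it.
Rate on top 1: 0.6262. comfrey flowers: 2.12 > 0.6262 → include.
Rate on top 2: 1.139. clover heads: 1.64 > 1.139 → include.
Rate on top 3: 1.227. deep corollas: 0.769 < 1.227 → exclude; stop.
Optimal diet: bramble flowers, comfrey flowers, clover heads — 3 of 5 types.

3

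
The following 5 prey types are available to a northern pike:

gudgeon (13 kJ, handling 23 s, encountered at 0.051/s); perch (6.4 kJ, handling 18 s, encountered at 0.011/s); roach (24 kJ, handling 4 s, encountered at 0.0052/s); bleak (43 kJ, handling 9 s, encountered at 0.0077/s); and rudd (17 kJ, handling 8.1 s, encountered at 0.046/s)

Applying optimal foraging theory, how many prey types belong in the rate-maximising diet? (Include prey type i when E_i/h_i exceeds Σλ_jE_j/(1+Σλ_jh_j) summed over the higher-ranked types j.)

3

Profitabilities (E/h, kJ/s): roach 6, bleak 4.78, rudd 2.1, gudgeon 0.565, perch 0.356. Add prey in this order while the next type's profitability exceeds the intake rate on those already taken.
Rate on top 1: 0.1223. bleak: 4.78 > 0.1223 → include.
Rate on top 2: 0.4182. rudd: 2.1 > 0.4182 → include.
Rate on top 3: 0.8463. gudgeon: 0.565 < 0.8463 → exclude; stop.
Optimal diet: roach, bleak, rudd — 3 of 5 types.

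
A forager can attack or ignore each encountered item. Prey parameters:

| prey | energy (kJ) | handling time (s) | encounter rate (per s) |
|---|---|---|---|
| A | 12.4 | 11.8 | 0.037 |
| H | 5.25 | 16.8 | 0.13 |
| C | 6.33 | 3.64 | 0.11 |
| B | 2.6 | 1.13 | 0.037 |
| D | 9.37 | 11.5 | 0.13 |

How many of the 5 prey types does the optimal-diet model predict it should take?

4

E/h in descending order: B 2.3, C 1.74, A 1.05, D 0.815, H 0.312 kJ/s. The optimal diet is the largest prefix of this list for which every included type satisfies E_i/h_i > R on the types above it.
Rate on top 1: 0.09234. C: 1.74 > 0.09234 → include.
Rate on top 2: 0.5495. A: 1.05 > 0.5495 → include.
Rate on top 3: 0.666. D: 0.815 > 0.666 → include.
Rate on top 4: 0.7319. H: 0.312 < 0.7319 → exclude; stop.
Optimal diet: B, C, A, D — 4 of 5 types.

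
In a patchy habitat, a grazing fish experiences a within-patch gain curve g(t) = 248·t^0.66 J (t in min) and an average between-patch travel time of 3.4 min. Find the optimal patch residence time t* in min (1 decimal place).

6.6 min

By the marginal value theorem, leave when the instantaneous gain rate g'(t) equals the habitat-wide average g(t)/(T + t).
g'(t) = 0.66·248·t^-0.34. Setting 0.66·248·t^-0.34 = 248·t^0.66/(3.4+t) gives 0.66(3.4+t) = t, so 0.34·t = 0.66×3.4.
t* = 0.66×3.4/0.34 = 6.6 min.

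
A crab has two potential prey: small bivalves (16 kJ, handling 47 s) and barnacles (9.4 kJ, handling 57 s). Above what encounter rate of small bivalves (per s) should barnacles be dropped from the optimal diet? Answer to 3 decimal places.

The zero-one rule: include barnacles iff E₂/h₂ > λE₁/(1+λh₁). Equality gives the switch point.
λE₁h₂ = E₂ + λE₂h₁ ⇒ λ = E₂/(E₁h₂ − E₂h₁) = 9.4/(912 − 441.8) = 0.01999 per s.

0.020 per s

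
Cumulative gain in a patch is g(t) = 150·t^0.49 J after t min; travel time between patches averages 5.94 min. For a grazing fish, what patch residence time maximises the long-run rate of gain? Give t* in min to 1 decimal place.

Maximise g(t)/(T+t): set derivative to zero → g'(t)(T+t) = g(t).
g'(t) = 0.49·150·t^-0.51. Setting 0.49·150·t^-0.51 = 150·t^0.49/(5.94+t) gives 0.49(5.94+t) = t, so 0.51·t = 0.49×5.94.
t* = 0.49×5.94/0.51 = 5.707 min.

5.7 min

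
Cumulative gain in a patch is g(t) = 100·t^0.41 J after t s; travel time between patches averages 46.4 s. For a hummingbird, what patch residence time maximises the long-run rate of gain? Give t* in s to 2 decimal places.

Maximise g(t)/(T+t): set derivative to zero → g'(t)(T+t) = g(t).
g'(t) = 0.41·100·t^-0.59. Setting 0.41·100·t^-0.59 = 100·t^0.41/(46.4+t) gives 0.41(46.4+t) = t, so 0.59·t = 0.41×46.4.
t* = 0.41×46.4/0.59 = 32.24 s.

32.24 s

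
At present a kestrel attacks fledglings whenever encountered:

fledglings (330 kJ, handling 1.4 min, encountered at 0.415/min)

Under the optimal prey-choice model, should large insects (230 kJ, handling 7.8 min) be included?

Intake rate on the current diet: R = (0.415×330) / (1 + 0.415×1.4) = 136.9/1.581 = 86.62 kJ/min.
Profitability of large insects: 230/7.8 = 29.49 kJ/min.
Since 29.49 < R, time spent handling large insects is better spent searching.

No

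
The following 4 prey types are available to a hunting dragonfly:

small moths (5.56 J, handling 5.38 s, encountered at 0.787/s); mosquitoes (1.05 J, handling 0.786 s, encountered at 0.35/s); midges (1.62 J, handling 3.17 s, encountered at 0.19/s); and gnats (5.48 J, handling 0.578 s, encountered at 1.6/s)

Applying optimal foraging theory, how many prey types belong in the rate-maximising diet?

1

E/h in descending order: gnats 9.48, mosquitoes 1.34, small moths 1.03, midges 0.511 J/s. The optimal diet is the largest prefix of this list for which every included type satisfies E_i/h_i > R on the types above it.
Rate on top 1: 4.555. mosquitoes: 1.34 < 4.555 → exclude; stop.
Optimal diet: gnats — 1 of 4 types.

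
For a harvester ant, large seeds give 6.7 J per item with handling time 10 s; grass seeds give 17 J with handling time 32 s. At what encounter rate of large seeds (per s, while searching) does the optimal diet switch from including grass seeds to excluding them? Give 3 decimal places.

At the threshold, the rate on large seeds alone equals the profitability of grass seeds: λ·6.7/(1 + λ·10) = 17/32 = 0.5312.
Rearranging, λ(6.7 − 0.5312×10) = 0.5312, so λ = 0.5312/1.388 = 0.3829 per s.

0.383 per s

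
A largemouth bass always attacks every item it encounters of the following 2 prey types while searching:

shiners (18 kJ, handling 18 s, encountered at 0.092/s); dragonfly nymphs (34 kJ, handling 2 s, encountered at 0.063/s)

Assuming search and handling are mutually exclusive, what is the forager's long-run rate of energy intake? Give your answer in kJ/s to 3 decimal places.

1.365 kJ/s

R = Σλ_iE_i / (1 + Σλ_ih_i)
Numerator: 0.092×18 + 0.063×34 = 3.798
Denominator: 1 + 0.092×18 + 0.063×2 = 2.782
R = 3.798/2.782 = 1.365 kJ/s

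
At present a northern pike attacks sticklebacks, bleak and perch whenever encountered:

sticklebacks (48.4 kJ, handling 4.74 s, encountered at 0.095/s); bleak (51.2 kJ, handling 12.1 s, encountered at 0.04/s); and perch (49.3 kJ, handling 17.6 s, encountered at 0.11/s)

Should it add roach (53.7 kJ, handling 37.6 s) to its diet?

No

Current rate: (0.095×48.4 + 0.04×51.2 + 0.11×49.3)/(1 + 0.095×4.74 + 0.04×12.1 + 0.11×17.6) = 3.118 kJ/s.
Profitability of roach: 53.7/37.6 = 1.428 kJ/s.
1.428 < 3.118, so adding roach would lower the average — exclude it.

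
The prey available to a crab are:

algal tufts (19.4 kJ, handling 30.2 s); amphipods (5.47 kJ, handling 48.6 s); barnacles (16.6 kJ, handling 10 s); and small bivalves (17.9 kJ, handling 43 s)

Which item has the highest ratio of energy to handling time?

barnacles

Profitability E/h (kJ/s): algal tufts = 19.4/30.2 = 0.642, amphipods = 5.47/48.6 = 0.113, barnacles = 16.6/10 = 1.66, small bivalves = 17.9/43 = 0.416.
Ranked: barnacles > algal tufts > small bivalves > amphipods.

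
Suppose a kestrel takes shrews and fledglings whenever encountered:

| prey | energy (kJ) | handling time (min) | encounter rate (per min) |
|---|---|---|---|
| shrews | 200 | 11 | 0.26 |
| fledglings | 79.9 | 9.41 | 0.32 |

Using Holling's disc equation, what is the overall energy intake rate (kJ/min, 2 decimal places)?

R = (0.26×200 + 0.32×79.9) / (1 + 0.26×11 + 0.32×9.41) = 77.57/6.871 = 11.29 kJ/min.

11.29 kJ/min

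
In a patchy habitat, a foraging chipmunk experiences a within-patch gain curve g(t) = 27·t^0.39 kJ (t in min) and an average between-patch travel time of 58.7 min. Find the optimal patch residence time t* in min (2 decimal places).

37.53 min

Maximise g(t)/(T+t): set derivative to zero → g'(t)(T+t) = g(t).
g'(t) = 0.39·27·t^-0.61. Setting 0.39·27·t^-0.61 = 27·t^0.39/(58.7+t) gives 0.39(58.7+t) = t, so 0.61·t = 0.39×58.7.
t* = 0.39×58.7/0.61 = 37.53 min.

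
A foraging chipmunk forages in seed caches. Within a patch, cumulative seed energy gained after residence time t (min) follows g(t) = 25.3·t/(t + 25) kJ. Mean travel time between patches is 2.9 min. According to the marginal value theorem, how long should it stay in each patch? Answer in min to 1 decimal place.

8.5 min

By the marginal value theorem, leave when the instantaneous gain rate g'(t) equals the habitat-wide average g(t)/(T + t).
g'(t) = 25.3·25/(t + 25)². Setting 25.3·25/(t+25)² = 25.3t/[(t+25)(2.9+t)] gives 25(2.9+t) = t(t+25), so t² = 25×2.9 = 72.5.
t* = √72.5 = 8.515 min.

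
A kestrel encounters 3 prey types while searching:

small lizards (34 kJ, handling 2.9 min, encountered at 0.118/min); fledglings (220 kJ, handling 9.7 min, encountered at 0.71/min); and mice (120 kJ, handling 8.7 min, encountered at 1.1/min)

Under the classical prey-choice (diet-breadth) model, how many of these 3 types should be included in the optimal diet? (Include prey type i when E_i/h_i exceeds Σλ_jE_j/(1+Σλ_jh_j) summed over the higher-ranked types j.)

1

E/h in descending order: fledglings 22.7, mice 13.8, small lizards 11.7 kJ/min. The optimal diet is the largest prefix of this list for which every included type satisfies E_i/h_i > R on the types above it.
Rate on top 1: 19.8. mice: 13.8 < 19.8 → exclude; stop.
Optimal diet: fledglings — 1 of 3 types.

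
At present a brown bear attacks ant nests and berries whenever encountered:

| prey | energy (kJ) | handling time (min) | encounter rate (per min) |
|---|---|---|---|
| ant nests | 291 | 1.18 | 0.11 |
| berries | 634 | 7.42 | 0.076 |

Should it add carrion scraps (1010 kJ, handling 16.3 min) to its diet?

Current rate: (0.11×291 + 0.076×634)/(1 + 0.11×1.18 + 0.076×7.42) = 47.35 kJ/min.
carrion scraps: E/h = 1010/16.3 = 61.96 kJ/min.
61.96 > 47.35, so adding carrion scraps raises the average — include it.

Yes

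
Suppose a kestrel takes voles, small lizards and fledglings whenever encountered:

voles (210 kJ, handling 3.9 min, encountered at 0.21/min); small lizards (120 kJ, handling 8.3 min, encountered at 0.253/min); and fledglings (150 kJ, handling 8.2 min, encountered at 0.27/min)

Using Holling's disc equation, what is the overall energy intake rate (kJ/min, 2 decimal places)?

R = (0.21×210 + 0.253×120 + 0.27×150) / (1 + 0.21×3.9 + 0.253×8.3 + 0.27×8.2) = 115/6.133 = 18.74 kJ/min.

18.74 kJ/min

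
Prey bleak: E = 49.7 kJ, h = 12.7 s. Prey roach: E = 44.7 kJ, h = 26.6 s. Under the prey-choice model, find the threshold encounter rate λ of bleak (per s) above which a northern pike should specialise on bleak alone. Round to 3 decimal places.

0.059 per s

The zero-one rule: include roach iff E₂/h₂ > λE₁/(1+λh₁). Equality gives the switch point.
λE₁h₂ = E₂ + λE₂h₁ ⇒ λ = E₂/(E₁h₂ − E₂h₁) = 44.7/(1322 − 567.7) = 0.05926 per s.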